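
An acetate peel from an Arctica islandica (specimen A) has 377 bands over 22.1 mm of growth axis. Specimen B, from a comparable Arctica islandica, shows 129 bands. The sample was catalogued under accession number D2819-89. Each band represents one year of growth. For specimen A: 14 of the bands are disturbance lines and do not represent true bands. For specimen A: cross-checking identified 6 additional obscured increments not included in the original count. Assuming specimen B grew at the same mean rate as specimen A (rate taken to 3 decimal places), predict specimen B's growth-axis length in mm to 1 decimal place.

7.7 mm

Specimen A: correcting the raw count gives 377 − 14 + 6 = 369 true bands.
A: Extension rate ≈ 22.1 / 369 = 0.060 mm per year.
B's length ≈ 0.060 × 129 = 7.7 mm.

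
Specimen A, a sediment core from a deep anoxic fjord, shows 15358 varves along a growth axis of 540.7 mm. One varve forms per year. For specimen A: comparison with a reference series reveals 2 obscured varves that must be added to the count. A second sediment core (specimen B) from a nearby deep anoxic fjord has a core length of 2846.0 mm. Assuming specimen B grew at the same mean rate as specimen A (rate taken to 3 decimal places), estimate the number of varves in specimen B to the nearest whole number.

Specimen A: after corrections the count is 15358 + 2 = 15360 varves.
A: Extension rate ≈ 540.7 / 15360 = 0.035 mm/year.
B spans 2846.0 / 0.035 = 81314.29 years ≈ 81314 varves.

81314 varves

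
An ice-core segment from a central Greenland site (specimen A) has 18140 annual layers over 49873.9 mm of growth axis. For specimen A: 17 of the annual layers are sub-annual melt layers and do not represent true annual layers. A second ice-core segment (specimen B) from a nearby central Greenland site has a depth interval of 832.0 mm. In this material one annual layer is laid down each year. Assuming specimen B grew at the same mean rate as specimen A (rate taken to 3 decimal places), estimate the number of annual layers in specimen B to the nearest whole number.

Specimen A: correcting the raw count gives 18140 − 17 = 18123 true annual layers.
A: Mean rate = 49873.9 mm / 18123 years ≈ 2.752 mm/year.
B spans 832.0 / 2.752 = 302.33 years ≈ 302 annual layers.

302 annual layers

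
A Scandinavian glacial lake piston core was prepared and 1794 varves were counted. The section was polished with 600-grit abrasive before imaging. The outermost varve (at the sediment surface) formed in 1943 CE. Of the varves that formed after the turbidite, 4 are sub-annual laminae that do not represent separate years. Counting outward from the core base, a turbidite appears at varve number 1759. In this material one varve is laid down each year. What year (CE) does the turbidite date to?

Between varve 1759 and the sediment surface there are 1794 − 1759 = 35 varves.
Excluding 4 false varves: 35 − 4 = 31.
The varve at the sediment surface is 1943 CE, so the turbidite dates to 1943 − 31 = 1912 CE.

1912 CE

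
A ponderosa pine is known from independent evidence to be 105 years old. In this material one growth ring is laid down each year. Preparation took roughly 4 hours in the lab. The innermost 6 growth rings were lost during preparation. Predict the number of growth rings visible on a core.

99 growth rings

Expected growth rings over 105 years: 105.
Less the 6 uncaptured growth rings: 105 − 6 = 99.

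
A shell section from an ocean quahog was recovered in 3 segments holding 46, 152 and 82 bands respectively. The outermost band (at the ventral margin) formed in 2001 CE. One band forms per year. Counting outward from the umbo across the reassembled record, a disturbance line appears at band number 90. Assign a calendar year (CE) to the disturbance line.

Total bands = 46 + 152 + 82 = 280.
280 − 90 = 190 bands lie beyond the disturbance line toward the ventral margin.
2001 − 190 = 1811 CE.

1811 CE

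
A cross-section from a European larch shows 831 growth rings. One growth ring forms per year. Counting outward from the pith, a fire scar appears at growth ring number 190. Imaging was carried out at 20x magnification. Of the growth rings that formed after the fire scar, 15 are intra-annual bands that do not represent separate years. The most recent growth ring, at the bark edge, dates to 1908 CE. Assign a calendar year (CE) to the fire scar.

831 − 190 = 641 growth rings lie beyond the fire scar toward the bark edge.
Removing the 15 false growth rings leaves 641 − 15 = 626 true growth rings beyond the fire scar.
The growth ring at the bark edge is 1908 CE, so the fire scar dates to 1908 − 626 = 1282 CE.

1282 CE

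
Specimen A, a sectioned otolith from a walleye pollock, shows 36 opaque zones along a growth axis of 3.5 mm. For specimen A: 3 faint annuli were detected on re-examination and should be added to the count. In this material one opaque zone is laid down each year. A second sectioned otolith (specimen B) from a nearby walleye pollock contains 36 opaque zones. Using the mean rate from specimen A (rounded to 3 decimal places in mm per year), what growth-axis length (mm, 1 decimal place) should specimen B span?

Specimen A: true opaque zone count = 36 + 3 = 39.
A: 3.5 mm over 39 years gives 3.5 / 39 ≈ 0.090 mm/yr.
For B, 0.090 mm/year × 36 years = 3.2 mm.

3.2 mm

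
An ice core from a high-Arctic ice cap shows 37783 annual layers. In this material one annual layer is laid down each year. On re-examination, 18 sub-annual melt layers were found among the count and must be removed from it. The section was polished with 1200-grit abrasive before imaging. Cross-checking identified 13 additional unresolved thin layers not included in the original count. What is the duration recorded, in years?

After corrections the count is 37783 − 18 + 13 = 37778 annual layers.
At one annual layer per year, that is 37778 years.

37778 years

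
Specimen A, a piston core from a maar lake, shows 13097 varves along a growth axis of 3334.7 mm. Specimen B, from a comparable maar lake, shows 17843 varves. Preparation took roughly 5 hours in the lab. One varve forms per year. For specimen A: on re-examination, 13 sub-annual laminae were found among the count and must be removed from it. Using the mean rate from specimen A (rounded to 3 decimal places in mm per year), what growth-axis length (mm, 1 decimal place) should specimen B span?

Specimen A: true varve count = 13097 − 13 = 13084.
A: Extension rate ≈ 3334.7 / 13084 = 0.255 mm/year.
Length of B = 0.255 × 17843 = 4550.0 mm.

4550.0 mm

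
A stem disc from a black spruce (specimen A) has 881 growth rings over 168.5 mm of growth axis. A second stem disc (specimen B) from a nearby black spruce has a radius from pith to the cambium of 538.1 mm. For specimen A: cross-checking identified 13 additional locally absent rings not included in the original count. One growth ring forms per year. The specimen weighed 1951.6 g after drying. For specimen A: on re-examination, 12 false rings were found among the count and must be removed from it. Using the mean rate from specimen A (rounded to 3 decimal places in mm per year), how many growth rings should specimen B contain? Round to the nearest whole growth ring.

Specimen A: adjusted count: 881 − 12 + 13 = 882 growth rings.
A: 168.5 mm over 882 years gives 168.5 / 882 ≈ 0.191 mm/yr.
For B, 538.1 / 0.191 = 2817.28 years ≈ 2817 growth rings.

2817 growth rings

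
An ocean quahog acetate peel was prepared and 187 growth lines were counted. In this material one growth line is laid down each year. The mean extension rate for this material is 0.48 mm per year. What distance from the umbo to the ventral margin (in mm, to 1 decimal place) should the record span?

187 years of growth are recorded.
Predicted length = 0.48 mm/year × 187 years = 89.8 mm.

89.8 mm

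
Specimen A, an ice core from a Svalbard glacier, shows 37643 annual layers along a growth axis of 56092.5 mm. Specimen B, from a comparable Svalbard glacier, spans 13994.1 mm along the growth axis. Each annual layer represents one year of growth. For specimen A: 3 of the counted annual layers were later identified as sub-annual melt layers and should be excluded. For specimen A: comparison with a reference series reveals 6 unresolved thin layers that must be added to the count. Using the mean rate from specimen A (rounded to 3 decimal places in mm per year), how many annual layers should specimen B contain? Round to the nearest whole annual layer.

9392 annual layers

Specimen A: true annual layer count = 37643 − 3 + 6 = 37646.
A: Extension rate ≈ 56092.5 / 37646 = 1.490 mm/year.
B spans 13994.1 / 1.490 = 9392.01 years ≈ 9392 annual layers.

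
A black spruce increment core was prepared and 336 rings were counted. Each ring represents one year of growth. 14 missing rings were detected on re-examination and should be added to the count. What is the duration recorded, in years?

350 years

Adjusted count: 336 + 14 = 350 rings.
At one ring per year, that is 350 years.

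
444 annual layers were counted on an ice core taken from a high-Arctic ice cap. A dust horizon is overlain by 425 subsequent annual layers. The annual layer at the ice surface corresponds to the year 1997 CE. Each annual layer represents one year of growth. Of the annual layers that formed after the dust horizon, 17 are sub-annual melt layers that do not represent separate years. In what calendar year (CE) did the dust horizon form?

1589 CE

425 annual layers formed after the dust horizon.
Removing the 17 false annual layers leaves 425 − 17 = 408 true annual layers beyond the dust horizon.
Counting back 408 years from 1997 CE places the dust horizon in 1997 − 408 = 1589 CE.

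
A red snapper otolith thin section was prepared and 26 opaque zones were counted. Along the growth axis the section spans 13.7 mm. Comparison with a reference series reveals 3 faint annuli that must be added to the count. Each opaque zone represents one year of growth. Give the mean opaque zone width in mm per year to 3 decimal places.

0.472 mm per year

True opaque zone count = 26 + 3 = 29.
Mean rate = 13.7 mm / 29 years ≈ 0.472 mm per year.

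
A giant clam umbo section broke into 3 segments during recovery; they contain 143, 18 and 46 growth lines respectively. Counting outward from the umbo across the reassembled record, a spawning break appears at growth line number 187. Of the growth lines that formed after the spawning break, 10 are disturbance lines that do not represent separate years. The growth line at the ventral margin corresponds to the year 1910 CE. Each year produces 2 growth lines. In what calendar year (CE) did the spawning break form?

Total growth lines = 143 + 18 + 46 = 207.
207 − 187 = 20 growth lines lie beyond the spawning break toward the ventral margin.
Removing the 10 false growth lines leaves 20 − 10 = 10 true growth lines beyond the spawning break.
Dividing by 2 growth lines per year: 10 / 2 = 5 years.
Counting back 5 years from 1910 CE places the spawning break in 1910 − 5 = 1905 CE.

1905 CE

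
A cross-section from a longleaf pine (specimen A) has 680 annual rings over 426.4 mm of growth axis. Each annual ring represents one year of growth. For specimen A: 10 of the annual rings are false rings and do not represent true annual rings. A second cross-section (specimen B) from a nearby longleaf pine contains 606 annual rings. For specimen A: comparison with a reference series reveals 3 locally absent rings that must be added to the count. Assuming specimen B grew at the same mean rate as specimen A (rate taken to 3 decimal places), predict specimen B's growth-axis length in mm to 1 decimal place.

384.2 mm

Specimen A: correcting the raw count gives 680 − 10 + 3 = 673 true annual rings.
A: Extension rate ≈ 426.4 / 673 = 0.634 mm/yr.
For B, 0.634 mm/year × 606 years = 384.2 mm.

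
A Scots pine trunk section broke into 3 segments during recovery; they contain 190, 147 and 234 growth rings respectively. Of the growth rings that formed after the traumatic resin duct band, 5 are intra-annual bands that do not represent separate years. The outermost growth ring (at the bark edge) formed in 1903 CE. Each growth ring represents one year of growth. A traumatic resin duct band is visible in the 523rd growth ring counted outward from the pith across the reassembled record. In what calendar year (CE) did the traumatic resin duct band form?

1860 CE

Total growth rings = 190 + 147 + 234 = 571.
571 − 523 = 48 growth rings lie beyond the traumatic resin duct band toward the bark edge.
Excluding 5 false growth rings: 48 − 5 = 43.
The growth ring at the bark edge is 1903 CE, so the traumatic resin duct band dates to 1903 − 43 = 1860 CE.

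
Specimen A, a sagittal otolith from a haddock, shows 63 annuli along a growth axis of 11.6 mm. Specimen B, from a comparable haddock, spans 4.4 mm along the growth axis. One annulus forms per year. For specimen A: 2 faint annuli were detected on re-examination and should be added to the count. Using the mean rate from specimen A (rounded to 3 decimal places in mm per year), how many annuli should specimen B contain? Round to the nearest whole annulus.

25 annuli

Specimen A: after corrections the count is 63 + 2 = 65 annuli.
A: Mean rate = 11.6 mm / 65 years ≈ 0.178 mm per year.
For B, 4.4 / 0.178 = 24.72 years ≈ 25 annuli.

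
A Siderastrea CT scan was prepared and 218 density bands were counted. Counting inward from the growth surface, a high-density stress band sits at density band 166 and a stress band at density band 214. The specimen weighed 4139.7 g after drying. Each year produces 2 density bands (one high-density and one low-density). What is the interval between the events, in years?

Separation: 214 − 166 = 48 density bands.
With 2 density bands per year, 48 / 2 = 24 years.

24 yr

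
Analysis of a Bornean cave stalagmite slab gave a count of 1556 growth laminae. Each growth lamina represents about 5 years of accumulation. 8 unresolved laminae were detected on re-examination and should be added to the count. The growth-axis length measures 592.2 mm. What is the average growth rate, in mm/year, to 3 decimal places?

0.076 mm/year

After corrections the count is 1556 + 8 = 1564 growth laminae.
At 5 years per growth lamina, 1564 × 5 = 7820 years.
592.2 mm over 7820 years gives 592.2 / 7820 ≈ 0.076 mm/year.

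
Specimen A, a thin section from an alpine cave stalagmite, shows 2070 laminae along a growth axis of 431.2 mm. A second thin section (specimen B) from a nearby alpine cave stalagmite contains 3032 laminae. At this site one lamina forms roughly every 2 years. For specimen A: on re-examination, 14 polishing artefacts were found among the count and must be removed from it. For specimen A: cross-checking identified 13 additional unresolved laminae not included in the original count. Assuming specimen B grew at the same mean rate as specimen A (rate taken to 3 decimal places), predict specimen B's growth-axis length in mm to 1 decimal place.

Specimen A: after corrections the count is 2070 − 14 + 13 = 2069 laminae.
Specimen A: multiplying by 2 years per lamina: 2069 × 2 = 4138 years.
A: Mean rate = 431.2 mm / 4138 years ≈ 0.104 mm/year.
Specimen B: at 2 years per lamina, 3032 × 2 = 6064 years. For B, 0.104 mm/year × 6064 years = 630.7 mm.

630.7 mm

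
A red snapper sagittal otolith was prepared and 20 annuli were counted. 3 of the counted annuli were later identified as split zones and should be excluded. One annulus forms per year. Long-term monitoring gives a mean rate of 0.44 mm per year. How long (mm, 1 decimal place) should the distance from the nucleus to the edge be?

7.5 mm

Adjusted count: 20 − 3 = 17 annuli.
Length ≈ 0.44 × 17 = 7.5 mm.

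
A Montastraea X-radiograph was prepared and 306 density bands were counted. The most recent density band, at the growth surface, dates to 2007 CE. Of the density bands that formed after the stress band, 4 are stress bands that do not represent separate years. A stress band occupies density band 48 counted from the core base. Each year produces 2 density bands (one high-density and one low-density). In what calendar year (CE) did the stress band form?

1880 CE

Between density band 48 and the growth surface there are 306 − 48 = 258 density bands.
Removing the 4 false density bands leaves 258 − 4 = 254 true density bands beyond the stress band.
With 2 density bands per year, 254 / 2 = 127 years.
The density band at the growth surface is 2007 CE, so the stress band dates to 2007 − 127 = 1880 CE.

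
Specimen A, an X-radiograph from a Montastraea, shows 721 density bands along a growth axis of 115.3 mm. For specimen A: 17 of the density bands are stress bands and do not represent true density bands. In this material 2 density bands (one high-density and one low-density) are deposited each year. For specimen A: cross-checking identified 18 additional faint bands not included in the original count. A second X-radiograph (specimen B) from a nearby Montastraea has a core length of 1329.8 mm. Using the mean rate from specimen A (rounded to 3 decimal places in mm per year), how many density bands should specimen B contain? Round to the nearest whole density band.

Specimen A: true density band count = 721 − 17 + 18 = 722.
Specimen A: 722 density bands at 2 per year is 722 / 2 = 361 years.
A: Extension rate ≈ 115.3 / 361 = 0.319 mm per year.
B spans 1329.8 / 0.319 = 4168.65 years; at 2 density bands per year that is 4168.65 × 2 ≈ 8337 density bands.

8337 density bands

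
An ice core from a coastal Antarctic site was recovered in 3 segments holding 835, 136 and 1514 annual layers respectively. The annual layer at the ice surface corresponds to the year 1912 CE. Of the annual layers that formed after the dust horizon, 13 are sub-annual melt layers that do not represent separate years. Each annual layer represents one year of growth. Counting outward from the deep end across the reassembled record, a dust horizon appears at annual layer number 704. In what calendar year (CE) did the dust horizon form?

144 CE

Total annual layers = 835 + 136 + 1514 = 2485.
Between annual layer 704 and the ice surface there are 2485 − 704 = 1781 annual layers.
1781 − 13 false = 1768 true annual layers after the dust horizon.
1912 − 1768 = 144 CE.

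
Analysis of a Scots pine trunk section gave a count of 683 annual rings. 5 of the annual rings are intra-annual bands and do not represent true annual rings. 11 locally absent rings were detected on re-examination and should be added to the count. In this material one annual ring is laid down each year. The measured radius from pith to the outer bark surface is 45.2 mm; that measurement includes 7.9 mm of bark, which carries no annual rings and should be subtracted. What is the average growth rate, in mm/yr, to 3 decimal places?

After corrections the count is 683 − 5 + 11 = 689 annual rings.
Net length = 45.2 − 7.9 = 37.3 mm.
37.3 mm over 689 years gives 37.3 / 689 ≈ 0.054 mm/yr.

0.054 mm/yr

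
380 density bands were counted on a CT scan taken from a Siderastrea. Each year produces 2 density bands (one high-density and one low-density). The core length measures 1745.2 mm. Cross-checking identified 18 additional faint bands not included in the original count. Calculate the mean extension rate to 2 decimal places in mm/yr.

Adjusted count: 380 + 18 = 398 density bands.
With 2 density bands per year, 398 / 2 = 199 years.
Extension rate ≈ 1745.2 / 199 = 8.77 mm/yr.

8.77 mm/yr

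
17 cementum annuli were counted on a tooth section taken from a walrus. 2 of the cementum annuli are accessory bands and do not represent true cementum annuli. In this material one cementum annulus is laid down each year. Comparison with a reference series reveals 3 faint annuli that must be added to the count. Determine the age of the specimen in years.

True cementum annulus count = 17 − 2 + 3 = 18.
With a one-to-one cementum annulus periodicity this is 18 years.

18 years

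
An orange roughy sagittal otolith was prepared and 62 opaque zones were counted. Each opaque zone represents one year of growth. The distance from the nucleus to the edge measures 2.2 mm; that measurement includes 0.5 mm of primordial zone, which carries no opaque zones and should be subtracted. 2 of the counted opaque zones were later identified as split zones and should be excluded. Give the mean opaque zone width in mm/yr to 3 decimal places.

0.028 mm/yr

Correcting the raw count gives 62 − 2 = 60 true opaque zones.
Net length = 2.2 − 0.5 = 1.7 mm.
Mean rate = 1.7 mm / 60 years ≈ 0.028 mm/yr.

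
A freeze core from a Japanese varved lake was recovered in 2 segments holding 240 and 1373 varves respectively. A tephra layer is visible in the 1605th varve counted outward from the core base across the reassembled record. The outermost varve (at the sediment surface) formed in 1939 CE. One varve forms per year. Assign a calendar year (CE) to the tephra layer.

1931 CE

Total varves = 240 + 1373 = 1613.
1613 − 1605 = 8 varves lie beyond the tephra layer toward the sediment surface.
1939 − 8 = 1931 CE.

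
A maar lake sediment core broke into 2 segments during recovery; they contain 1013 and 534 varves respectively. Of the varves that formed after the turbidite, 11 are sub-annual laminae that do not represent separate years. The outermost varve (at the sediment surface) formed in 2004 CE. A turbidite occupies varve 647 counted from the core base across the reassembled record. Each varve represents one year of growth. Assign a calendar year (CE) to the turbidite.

1115 CE

Total varves = 1013 + 534 = 1547.
1547 − 647 = 900 varves lie beyond the turbidite toward the sediment surface.
Excluding 11 false varves: 900 − 11 = 889.
Counting back 889 years from 2004 CE places the turbidite in 2004 − 889 = 1115 CE.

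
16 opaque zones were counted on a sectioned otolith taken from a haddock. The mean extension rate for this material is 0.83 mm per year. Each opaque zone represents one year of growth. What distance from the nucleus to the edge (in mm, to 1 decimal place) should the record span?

The record spans 16 years at 0.83 mm per year.
Length ≈ 0.83 × 16 = 13.3 mm.

13.3 mm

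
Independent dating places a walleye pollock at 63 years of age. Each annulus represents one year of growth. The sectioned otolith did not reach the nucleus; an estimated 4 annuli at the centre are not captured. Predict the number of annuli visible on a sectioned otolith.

Expected annuli over 63 years: 63.
Subtracting the 4 annuli not captured gives 63 − 4 = 59 annuli in the record.

59 annuli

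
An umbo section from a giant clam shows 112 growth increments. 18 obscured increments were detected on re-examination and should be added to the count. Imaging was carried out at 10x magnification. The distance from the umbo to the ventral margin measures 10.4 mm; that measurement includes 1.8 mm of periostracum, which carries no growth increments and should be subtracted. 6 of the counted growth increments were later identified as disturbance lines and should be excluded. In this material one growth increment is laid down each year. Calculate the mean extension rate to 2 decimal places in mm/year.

0.07 mm/year

Correcting the raw count gives 112 − 6 + 18 = 124 true growth increments.
Removing the 1.8 mm offcut leaves 10.4 − 1.8 = 8.6 mm.
Mean rate = 8.6 mm / 124 years ≈ 0.07 mm/year.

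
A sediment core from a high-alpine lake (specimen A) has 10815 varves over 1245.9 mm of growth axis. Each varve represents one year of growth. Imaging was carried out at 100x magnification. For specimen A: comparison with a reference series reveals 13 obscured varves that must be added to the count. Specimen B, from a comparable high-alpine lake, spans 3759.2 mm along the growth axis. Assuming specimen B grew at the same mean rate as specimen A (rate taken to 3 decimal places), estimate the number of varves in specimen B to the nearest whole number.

Specimen A: after corrections the count is 10815 + 13 = 10828 varves.
A: Extension rate ≈ 1245.9 / 10828 = 0.115 mm/yr.
Specimen B: 3759.2 mm / 0.115 mm per year = 32688.70 years ≈ 32689 varves.

32689 varves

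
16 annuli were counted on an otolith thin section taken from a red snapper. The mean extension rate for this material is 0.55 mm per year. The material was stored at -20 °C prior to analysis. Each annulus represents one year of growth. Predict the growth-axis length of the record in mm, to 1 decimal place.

8.8 mm

16 years of growth are recorded.
16 years at 0.55 mm/year gives 0.55 × 16 = 8.8 mm.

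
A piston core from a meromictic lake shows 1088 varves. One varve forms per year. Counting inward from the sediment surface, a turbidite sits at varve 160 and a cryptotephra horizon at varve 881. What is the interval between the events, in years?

The two markers are separated by 881 − 160 = 721 varves.
That is 721 years at one varve per year.

721 years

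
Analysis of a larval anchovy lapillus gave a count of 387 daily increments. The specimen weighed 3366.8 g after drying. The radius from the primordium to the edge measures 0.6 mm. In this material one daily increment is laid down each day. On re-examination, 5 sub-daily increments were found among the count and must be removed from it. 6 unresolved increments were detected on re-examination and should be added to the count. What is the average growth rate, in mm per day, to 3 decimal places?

0.002 mm per day

Adjusted count: 387 − 5 + 6 = 388 daily increments.
0.6 mm over 388 days gives 0.6 / 388 ≈ 0.002 mm per day.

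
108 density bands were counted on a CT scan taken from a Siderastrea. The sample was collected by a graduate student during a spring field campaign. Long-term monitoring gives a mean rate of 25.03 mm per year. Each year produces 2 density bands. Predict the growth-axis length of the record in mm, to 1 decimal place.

1351.6 mm

108 density bands at 2 per year is 108 / 2 = 54 years.
54 years at 25.03 mm/year gives 25.03 × 54 = 1351.6 mm.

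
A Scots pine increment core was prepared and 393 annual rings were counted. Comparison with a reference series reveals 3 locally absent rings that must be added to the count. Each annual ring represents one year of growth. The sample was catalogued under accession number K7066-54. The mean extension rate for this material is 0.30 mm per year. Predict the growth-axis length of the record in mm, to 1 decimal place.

Adjusted count: 393 + 3 = 396 annual rings.
396 years at 0.30 mm/year gives 0.30 × 396 = 118.8 mm.

118.8 mm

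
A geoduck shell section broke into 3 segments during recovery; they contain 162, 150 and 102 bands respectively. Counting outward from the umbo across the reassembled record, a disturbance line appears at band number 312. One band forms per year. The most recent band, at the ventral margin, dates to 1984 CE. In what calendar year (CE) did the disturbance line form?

Total bands = 162 + 150 + 102 = 414.
The disturbance line sits at band 312 from the umbo, so 414 − 312 = 102 bands formed after it.
1984 − 102 = 1882 CE.

1882 CE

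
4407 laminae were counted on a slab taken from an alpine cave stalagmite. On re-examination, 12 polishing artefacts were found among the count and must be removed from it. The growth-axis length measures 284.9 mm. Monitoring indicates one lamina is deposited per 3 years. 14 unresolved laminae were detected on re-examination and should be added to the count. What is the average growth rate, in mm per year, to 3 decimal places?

After corrections the count is 4407 − 12 + 14 = 4409 laminae.
Multiplying by 3 years per lamina: 4409 × 3 = 13227 years.
Mean rate = 284.9 mm / 13227 years ≈ 0.022 mm per year.

0.022 mm per year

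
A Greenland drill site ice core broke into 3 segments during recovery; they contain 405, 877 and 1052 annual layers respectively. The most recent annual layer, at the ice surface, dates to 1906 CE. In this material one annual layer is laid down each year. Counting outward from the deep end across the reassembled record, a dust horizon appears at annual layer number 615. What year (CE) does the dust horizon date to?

187 CE

Total annual layers = 405 + 877 + 1052 = 2334.
Between annual layer 615 and the ice surface there are 2334 − 615 = 1719 annual layers.
The annual layer at the ice surface is 1906 CE, so the dust horizon dates to 1906 − 1719 = 187 CE.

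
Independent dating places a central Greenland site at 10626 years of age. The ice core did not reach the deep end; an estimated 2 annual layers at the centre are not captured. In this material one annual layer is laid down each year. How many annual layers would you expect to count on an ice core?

At one annual layer per year, 10626 years correspond to 10626 annual layers.
10626 − 2 missed = 10624 annual layers expected in the prepared section.

10624 annual layers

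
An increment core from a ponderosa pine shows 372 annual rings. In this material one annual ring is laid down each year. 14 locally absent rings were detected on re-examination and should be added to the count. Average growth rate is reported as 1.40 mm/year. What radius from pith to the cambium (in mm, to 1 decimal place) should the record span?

After corrections the count is 372 + 14 = 386 annual rings.
386 years at 1.40 mm/year gives 1.40 × 386 = 540.4 mm.

540.4 mm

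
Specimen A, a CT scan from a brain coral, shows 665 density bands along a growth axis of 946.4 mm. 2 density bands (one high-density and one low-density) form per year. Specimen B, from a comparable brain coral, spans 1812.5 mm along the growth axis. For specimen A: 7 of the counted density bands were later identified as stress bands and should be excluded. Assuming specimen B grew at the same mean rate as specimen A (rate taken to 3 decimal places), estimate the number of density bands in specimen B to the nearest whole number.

1260 density bands

Specimen A: after corrections the count is 665 − 7 = 658 density bands.
Specimen A: 658 density bands at 2 per year is 658 / 2 = 329 years.
A: Mean rate = 946.4 mm / 329 years ≈ 2.877 mm/yr.
Specimen B: 1812.5 mm / 2.877 mm per year = 630.00 years; at 2 density bands per year that is 630.00 × 2 ≈ 1260 density bands.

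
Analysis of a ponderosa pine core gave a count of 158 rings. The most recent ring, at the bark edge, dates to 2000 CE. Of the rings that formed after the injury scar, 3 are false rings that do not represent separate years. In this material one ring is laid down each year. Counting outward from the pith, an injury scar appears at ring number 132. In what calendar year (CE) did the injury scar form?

1977 CE

158 − 132 = 26 rings lie beyond the injury scar toward the bark edge.
Removing the 3 false rings leaves 26 − 3 = 23 true rings beyond the injury scar.
2000 − 23 = 1977 CE.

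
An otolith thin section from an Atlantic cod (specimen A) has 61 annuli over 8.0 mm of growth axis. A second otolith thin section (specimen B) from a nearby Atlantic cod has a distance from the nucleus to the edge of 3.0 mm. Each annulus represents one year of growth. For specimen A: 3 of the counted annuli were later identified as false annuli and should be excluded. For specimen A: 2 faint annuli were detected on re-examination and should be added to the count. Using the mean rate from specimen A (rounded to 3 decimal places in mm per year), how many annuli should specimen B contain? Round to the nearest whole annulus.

23 annuli

Specimen A: true annulus count = 61 − 3 + 2 = 60.
A: 8.0 mm over 60 years gives 8.0 / 60 ≈ 0.133 mm per year.
B spans 3.0 / 0.133 = 22.56 years ≈ 23 annuli.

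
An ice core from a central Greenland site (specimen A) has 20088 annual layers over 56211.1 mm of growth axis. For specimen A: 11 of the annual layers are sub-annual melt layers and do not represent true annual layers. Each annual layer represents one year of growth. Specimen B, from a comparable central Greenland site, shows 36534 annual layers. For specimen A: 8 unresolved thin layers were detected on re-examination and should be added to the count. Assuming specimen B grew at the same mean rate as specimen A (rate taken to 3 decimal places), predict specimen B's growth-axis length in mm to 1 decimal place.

102258.7 mm

Specimen A: adjusted count: 20088 − 11 + 8 = 20085 annual layers.
A: Extension rate ≈ 56211.1 / 20085 = 2.799 mm/year.
For B, 2.799 mm/year × 36534 years = 102258.7 mm.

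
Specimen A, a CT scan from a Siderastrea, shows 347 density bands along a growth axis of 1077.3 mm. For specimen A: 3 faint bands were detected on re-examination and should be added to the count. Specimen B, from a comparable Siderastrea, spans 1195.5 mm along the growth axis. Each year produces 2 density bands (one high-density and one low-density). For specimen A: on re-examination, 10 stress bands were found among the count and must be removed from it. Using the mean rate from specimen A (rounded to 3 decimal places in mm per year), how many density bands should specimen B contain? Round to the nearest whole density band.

377 density bands

Specimen A: true density band count = 347 − 10 + 3 = 340.
Specimen A: 340 density bands at 2 per year is 340 / 2 = 170 years.
A: Mean rate = 1077.3 mm / 170 years ≈ 6.337 mm/year.
For B, 1195.5 / 6.337 = 188.65 years; at 2 density bands per year that is 188.65 × 2 ≈ 377 density bands.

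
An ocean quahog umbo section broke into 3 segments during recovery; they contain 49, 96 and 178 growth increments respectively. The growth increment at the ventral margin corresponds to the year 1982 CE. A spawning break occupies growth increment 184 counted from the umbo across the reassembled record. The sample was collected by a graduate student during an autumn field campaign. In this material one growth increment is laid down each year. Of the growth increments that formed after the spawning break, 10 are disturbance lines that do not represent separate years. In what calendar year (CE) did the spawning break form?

Total growth increments = 49 + 96 + 178 = 323.
323 − 184 = 139 growth increments lie beyond the spawning break toward the ventral margin.
Removing the 10 false growth increments leaves 139 − 10 = 129 true growth increments beyond the spawning break.
Counting back 129 years from 1982 CE places the spawning break in 1982 − 129 = 1853 CE.

1853 CE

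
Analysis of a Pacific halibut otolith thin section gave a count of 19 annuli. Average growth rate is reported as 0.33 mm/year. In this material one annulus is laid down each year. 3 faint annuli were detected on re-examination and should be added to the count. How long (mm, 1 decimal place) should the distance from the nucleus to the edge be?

7.3 mm

After corrections the count is 19 + 3 = 22 annuli.
22 years at 0.33 mm/year gives 0.33 × 22 = 7.3 mm.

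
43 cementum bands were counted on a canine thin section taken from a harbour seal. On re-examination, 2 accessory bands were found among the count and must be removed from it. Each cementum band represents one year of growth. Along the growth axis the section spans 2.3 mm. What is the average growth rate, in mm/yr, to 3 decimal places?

0.056 mm/yr

After corrections the count is 43 − 2 = 41 cementum bands.
Extension rate ≈ 2.3 / 41 = 0.056 mm/yr.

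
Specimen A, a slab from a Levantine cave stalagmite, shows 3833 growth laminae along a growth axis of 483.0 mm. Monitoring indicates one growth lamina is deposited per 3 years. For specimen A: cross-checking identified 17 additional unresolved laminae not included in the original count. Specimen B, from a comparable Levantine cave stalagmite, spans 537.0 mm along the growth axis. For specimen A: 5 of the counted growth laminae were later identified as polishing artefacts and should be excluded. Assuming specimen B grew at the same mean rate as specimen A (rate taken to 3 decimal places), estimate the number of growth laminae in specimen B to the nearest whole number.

4262 growth laminae

Specimen A: after corrections the count is 3833 − 5 + 17 = 3845 growth laminae.
Specimen A: 3845 growth laminae at 3 years each span 3845 × 3 = 11535 years.
A: 483.0 mm over 11535 years gives 483.0 / 11535 ≈ 0.042 mm/year.
For B, 537.0 / 0.042 = 12785.71 years; at 3 years per growth lamina that is 12785.71 / 3 ≈ 4262 growth laminae.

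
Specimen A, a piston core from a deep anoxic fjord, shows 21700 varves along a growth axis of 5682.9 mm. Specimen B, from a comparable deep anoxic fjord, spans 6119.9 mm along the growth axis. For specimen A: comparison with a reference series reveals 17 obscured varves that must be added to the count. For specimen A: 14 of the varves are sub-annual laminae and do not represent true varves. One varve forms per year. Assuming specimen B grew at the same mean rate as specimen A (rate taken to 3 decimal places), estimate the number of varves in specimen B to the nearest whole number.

Specimen A: true varve count = 21700 − 14 + 17 = 21703.
A: 5682.9 mm over 21703 years gives 5682.9 / 21703 ≈ 0.262 mm/year.
Specimen B: 6119.9 mm / 0.262 mm per year = 23358.40 years ≈ 23358 varves.

23358 varves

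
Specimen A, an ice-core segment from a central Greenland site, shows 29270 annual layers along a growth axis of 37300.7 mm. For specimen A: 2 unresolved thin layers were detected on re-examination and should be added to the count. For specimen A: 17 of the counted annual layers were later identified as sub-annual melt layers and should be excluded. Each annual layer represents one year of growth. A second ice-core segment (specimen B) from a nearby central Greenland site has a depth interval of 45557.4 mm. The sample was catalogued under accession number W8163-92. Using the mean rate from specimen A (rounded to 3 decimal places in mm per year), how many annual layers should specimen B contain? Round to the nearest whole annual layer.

35731 annual layers

Specimen A: true annual layer count = 29270 − 17 + 2 = 29255.
A: Extension rate ≈ 37300.7 / 29255 = 1.275 mm/year.
For B, 45557.4 / 1.275 = 35731.29 years ≈ 35731 annual layers.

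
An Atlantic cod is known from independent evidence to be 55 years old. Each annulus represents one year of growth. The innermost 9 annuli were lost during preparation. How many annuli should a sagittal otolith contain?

Expected annuli over 55 years: 55.
55 − 9 missed = 46 annuli expected in the prepared section.

46 annuli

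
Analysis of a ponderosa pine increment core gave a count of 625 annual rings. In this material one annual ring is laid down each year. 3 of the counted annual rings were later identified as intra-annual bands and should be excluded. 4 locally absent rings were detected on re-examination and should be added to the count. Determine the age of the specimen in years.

True annual ring count = 625 − 3 + 4 = 626.
With a one-to-one annual ring periodicity this is 626 years.

626 yr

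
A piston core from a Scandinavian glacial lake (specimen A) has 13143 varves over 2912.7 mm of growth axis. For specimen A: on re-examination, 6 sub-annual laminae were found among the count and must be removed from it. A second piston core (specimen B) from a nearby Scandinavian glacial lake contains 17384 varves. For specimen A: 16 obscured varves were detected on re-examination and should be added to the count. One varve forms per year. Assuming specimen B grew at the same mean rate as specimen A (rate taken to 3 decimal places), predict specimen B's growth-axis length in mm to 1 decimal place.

Specimen A: after corrections the count is 13143 − 6 + 16 = 13153 varves.
A: 2912.7 mm over 13153 years gives 2912.7 / 13153 ≈ 0.221 mm/year.
Length of B = 0.221 × 17384 = 3841.9 mm.

3841.9 mm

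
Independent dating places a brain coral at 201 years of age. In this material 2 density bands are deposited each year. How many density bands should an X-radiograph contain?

402 density bands

201 years at 2 density bands per year gives 201 × 2 = 402 density bands.
So 402 density bands should be present.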